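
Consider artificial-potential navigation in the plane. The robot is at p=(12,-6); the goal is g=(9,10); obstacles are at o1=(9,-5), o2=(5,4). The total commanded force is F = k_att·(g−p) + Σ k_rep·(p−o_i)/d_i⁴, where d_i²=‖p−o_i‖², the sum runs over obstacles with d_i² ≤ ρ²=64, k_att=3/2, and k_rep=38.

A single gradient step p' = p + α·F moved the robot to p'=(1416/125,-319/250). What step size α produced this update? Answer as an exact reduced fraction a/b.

α = 1/5

F_att = 3/2·(g−p) = 3/2·(-3,16) = (-4.5000,24.0000)
o1: d²=10 ≤ ρ²=64; F_rep = 38·(3,-1)/10² = (1.1400,-0.3800)
o2: d²=149 > ρ²=64 → inactive
F = F_att + ΣF_rep = (-3.3600,23.6200)
Δp = p'−p = (-0.6720,4.7240); α = Δx/Fx = (-84/125) / (-84/25) = 1/5
check: Δy/Fy = (1181/250) / (1181/50) = 1/5 ✓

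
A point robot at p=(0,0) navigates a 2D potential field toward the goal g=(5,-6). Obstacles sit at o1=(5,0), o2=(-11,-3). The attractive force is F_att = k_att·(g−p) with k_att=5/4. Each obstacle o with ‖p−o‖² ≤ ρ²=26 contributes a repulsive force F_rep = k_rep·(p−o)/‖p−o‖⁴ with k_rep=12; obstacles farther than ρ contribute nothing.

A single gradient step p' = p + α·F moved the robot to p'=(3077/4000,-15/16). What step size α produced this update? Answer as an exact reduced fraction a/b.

α = 1/8

F_att = 5/4·(g−p) = 5/4·(5,-6) = (6.2500,-7.5000)
o1: d²=25 ≤ ρ²=26; F_rep = 12·(-5,0)/25² = (-0.0960,0.0000)
o2: d²=130 > ρ²=26 → inactive
F = F_att + ΣF_rep = (6.1540,-7.5000)
Δp = p'−p = (0.7692,-0.9375); α = Δx/Fx = (3077/4000) / (3077/500) = 1/8
check: Δy/Fy = (-15/16) / (-15/2) = 1/8 ✓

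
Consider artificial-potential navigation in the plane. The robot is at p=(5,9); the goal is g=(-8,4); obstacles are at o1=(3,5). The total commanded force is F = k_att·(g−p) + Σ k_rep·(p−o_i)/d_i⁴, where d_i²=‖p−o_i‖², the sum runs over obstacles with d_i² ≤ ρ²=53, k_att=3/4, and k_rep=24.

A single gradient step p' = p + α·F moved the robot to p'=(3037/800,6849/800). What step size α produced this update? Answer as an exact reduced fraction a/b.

F_att = 3/4·(g−p) = 3/4·(-13,-5) = (-9.7500,-3.7500)
o1: d²=20 ≤ ρ²=53; F_rep = 24·(2,4)/20² = (0.1200,0.2400)
F = F_att + ΣF_rep = (-9.6300,-3.5100)
Δp = p'−p = (-1.2038,-0.4387); α = Δx/Fx = (-963/800) / (-963/100) = 1/8
check: Δy/Fy = (-351/800) / (-351/100) = 1/8 ✓

α = 1/8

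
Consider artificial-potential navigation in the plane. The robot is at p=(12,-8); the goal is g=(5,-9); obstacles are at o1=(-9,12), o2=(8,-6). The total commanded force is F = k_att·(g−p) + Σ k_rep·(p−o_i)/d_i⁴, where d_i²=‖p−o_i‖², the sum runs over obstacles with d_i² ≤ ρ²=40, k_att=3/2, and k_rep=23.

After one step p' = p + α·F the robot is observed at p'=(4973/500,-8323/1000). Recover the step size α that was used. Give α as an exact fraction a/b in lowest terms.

F_att = 3/2·(g−p) = 3/2·(-7,-1) = (-10.5000,-1.5000)
o1: d²=841 > ρ²=40 → inactive
o2: d²=20 ≤ ρ²=40; F_rep = 23·(4,-2)/20² = (0.2300,-0.1150)
F = F_att + ΣF_rep = (-10.2700,-1.6150)
Δp = p'−p = (-2.0540,-0.3230); α = Δx/Fx = (-1027/500) / (-1027/100) = 1/5
check: Δy/Fy = (-323/1000) / (-323/200) = 1/5 ✓

α = 1/5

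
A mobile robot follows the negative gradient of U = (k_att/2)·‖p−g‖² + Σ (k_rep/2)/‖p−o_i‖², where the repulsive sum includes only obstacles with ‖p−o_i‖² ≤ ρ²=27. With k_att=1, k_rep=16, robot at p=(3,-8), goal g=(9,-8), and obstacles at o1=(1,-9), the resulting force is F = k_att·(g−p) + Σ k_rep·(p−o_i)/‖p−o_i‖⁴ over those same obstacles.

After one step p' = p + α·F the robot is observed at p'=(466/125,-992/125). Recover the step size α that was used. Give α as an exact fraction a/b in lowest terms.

F_att = 1·(g−p) = 1·(6,0) = (6.0000,0.0000)
o1: d²=5 ≤ ρ²=27; F_rep = 16·(2,1)/5² = (1.2800,0.6400)
F = F_att + ΣF_rep = (7.2800,0.6400)
Δp = p'−p = (0.7280,0.0640); α = Δx/Fx = (91/125) / (182/25) = 1/10
check: Δy/Fy = (8/125) / (16/25) = 1/10 ✓

α = 1/10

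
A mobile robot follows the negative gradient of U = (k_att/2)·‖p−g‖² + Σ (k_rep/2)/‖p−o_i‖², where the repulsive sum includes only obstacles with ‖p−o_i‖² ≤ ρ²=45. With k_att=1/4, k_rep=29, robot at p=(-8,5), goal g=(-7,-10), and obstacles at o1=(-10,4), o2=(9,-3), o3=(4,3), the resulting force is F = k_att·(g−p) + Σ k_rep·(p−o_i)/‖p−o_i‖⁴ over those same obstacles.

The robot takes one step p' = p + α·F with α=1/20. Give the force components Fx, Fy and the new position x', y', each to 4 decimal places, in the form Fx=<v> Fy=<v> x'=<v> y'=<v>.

F_att = 1/4·(g−p) = 1/4·(1,-15) = (0.2500,-3.7500)
o1: d²=5 ≤ ρ²=45; F_rep = 29·(2,1)/5² = (2.3200,1.1600)
o2: d²=353 > ρ²=45 → inactive
o3: d²=148 > ρ²=45 → inactive
F = F_att + ΣF_rep = (2.5700,-2.5900)
p' = p + 1/20·F = (-7.8715,4.8705)

Fx=2.5700 Fy=-2.5900 x'=-7.8715 y'=4.8705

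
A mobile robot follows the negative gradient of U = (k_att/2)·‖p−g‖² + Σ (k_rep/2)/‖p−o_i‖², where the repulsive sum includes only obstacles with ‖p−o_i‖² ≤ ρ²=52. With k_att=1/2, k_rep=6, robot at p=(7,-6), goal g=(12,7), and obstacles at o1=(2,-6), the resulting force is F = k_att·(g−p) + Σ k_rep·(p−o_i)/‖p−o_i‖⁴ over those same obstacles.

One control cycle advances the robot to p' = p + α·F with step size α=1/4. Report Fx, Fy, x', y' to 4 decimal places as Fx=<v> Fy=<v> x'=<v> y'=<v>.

F_att = 1/2·(g−p) = 1/2·(5,13) = (2.5000,6.5000)
o1: d²=25 ≤ ρ²=52; F_rep = 6·(5,0)/25² = (0.0480,0.0000)
F = F_att + ΣF_rep = (2.5480,6.5000)
p' = p + 1/4·F = (7.6370,-4.3750)

Fx=2.5480 Fy=6.5000 x'=7.6370 y'=-4.3750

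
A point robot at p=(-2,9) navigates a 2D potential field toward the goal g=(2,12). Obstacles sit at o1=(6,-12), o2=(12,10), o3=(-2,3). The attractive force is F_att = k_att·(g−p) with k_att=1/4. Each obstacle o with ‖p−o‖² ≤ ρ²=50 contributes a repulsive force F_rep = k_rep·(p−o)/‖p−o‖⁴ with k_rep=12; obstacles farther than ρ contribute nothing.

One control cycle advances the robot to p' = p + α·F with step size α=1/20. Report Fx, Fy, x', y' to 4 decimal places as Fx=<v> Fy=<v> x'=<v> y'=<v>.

F_att = 1/4·(g−p) = 1/4·(4,3) = (1.0000,0.7500)
o1: d²=505 > ρ²=50 → inactive
o2: d²=197 > ρ²=50 → inactive
o3: d²=36 ≤ ρ²=50; F_rep = 12·(0,6)/36² = (0.0000,0.0556)
F = F_att + ΣF_rep = (1.0000,0.8056)
p' = p + 1/20·F = (-1.9500,9.0403)

Fx=1.0000 Fy=0.8056 x'=-1.9500 y'=9.0403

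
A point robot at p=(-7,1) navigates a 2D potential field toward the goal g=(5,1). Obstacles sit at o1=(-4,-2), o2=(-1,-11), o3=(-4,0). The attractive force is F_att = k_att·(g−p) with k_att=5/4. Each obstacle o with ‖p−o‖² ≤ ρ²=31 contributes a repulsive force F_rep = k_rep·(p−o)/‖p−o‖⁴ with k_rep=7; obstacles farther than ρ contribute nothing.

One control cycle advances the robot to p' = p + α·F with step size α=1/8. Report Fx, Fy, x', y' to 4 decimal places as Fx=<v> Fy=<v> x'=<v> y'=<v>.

Fx=14.7252 Fy=0.1348 x'=-5.1594 y'=1.0169

F_att = 5/4·(g−p) = 5/4·(12,0) = (15.0000,0.0000)
o1: d²=18 ≤ ρ²=31; F_rep = 7·(-3,3)/18² = (-0.0648,0.0648)
o2: d²=180 > ρ²=31 → inactive
o3: d²=10 ≤ ρ²=31; F_rep = 7·(-3,1)/10² = (-0.2100,0.0700)
F = F_att + ΣF_rep = (14.7252,0.1348)
p' = p + 1/8·F = (-5.1594,1.0169)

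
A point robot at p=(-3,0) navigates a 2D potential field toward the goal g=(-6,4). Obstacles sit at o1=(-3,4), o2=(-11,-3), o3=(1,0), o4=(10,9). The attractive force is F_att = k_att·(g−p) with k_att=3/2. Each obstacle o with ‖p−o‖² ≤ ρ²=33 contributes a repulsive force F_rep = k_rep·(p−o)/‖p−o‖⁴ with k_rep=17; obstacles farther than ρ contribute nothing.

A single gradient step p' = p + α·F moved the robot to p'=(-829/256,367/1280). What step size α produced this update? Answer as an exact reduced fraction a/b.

α = 1/20

F_att = 3/2·(g−p) = 3/2·(-3,4) = (-4.5000,6.0000)
o1: d²=16 ≤ ρ²=33; F_rep = 17·(0,-4)/16² = (0.0000,-0.2656)
o2: d²=73 > ρ²=33 → inactive
o3: d²=16 ≤ ρ²=33; F_rep = 17·(-4,0)/16² = (-0.2656,0.0000)
o4: d²=250 > ρ²=33 → inactive
F = F_att + ΣF_rep = (-4.7656,5.7344)
Δp = p'−p = (-0.2383,0.2867); α = Δx/Fx = (-61/256) / (-305/64) = 1/20
check: Δy/Fy = (367/1280) / (367/64) = 1/20 ✓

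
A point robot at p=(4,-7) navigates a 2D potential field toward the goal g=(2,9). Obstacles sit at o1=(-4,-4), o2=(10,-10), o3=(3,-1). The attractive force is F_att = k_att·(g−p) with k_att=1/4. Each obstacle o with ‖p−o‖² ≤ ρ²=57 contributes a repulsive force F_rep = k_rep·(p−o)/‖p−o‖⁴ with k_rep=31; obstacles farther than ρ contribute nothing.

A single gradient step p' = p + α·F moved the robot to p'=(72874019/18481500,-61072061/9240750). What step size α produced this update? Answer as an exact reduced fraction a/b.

α = 1/10

F_att = 1/4·(g−p) = 1/4·(-2,16) = (-0.5000,4.0000)
o1: d²=73 > ρ²=57 → inactive
o2: d²=45 ≤ ρ²=57; F_rep = 31·(-6,3)/45² = (-0.0919,0.0459)
o3: d²=37 ≤ ρ²=57; F_rep = 31·(1,-6)/37² = (0.0226,-0.1359)
F = F_att + ΣF_rep = (-0.5692,3.9101)
Δp = p'−p = (-0.0569,0.3910); α = Δx/Fx = (-1051981/18481500) / (-1051981/1848150) = 1/10
check: Δy/Fy = (3613189/9240750) / (3613189/924075) = 1/10 ✓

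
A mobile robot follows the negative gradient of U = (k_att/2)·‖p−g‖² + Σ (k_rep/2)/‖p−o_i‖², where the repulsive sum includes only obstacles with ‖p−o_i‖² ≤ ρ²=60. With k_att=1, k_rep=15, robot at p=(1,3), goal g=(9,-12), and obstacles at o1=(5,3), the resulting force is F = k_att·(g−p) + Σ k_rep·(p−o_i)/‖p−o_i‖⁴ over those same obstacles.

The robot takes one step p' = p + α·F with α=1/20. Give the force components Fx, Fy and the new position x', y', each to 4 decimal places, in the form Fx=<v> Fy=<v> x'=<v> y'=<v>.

Fx=7.7656 Fy=-15.0000 x'=1.3883 y'=2.2500

F_att = 1·(g−p) = 1·(8,-15) = (8.0000,-15.0000)
o1: d²=16 ≤ ρ²=60; F_rep = 15·(-4,0)/16² = (-0.2344,0.0000)
F = F_att + ΣF_rep = (7.7656,-15.0000)
p' = p + 1/20·F = (1.3883,2.2500)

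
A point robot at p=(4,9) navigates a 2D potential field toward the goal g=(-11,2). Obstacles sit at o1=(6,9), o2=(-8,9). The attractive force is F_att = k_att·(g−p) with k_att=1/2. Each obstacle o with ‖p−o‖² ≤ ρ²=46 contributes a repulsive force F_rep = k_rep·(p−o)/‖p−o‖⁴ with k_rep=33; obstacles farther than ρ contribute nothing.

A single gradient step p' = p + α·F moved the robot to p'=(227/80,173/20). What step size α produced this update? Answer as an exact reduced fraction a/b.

F_att = 1/2·(g−p) = 1/2·(-15,-7) = (-7.5000,-3.5000)
o1: d²=4 ≤ ρ²=46; F_rep = 33·(-2,0)/4² = (-4.1250,0.0000)
o2: d²=144 > ρ²=46 → inactive
F = F_att + ΣF_rep = (-11.6250,-3.5000)
Δp = p'−p = (-1.1625,-0.3500); α = Δx/Fx = (-93/80) / (-93/8) = 1/10
check: Δy/Fy = (-7/20) / (-7/2) = 1/10 ✓

α = 1/10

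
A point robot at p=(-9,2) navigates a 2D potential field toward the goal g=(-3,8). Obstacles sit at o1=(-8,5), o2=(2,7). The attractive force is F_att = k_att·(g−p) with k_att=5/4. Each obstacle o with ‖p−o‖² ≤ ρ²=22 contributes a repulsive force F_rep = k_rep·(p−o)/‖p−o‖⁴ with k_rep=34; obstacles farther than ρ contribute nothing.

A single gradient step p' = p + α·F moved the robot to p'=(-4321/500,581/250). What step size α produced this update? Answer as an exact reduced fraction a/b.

F_att = 5/4·(g−p) = 5/4·(6,6) = (7.5000,7.5000)
o1: d²=10 ≤ ρ²=22; F_rep = 34·(-1,-3)/10² = (-0.3400,-1.0200)
o2: d²=146 > ρ²=22 → inactive
F = F_att + ΣF_rep = (7.1600,6.4800)
Δp = p'−p = (0.3580,0.3240); α = Δx/Fx = (179/500) / (179/25) = 1/20
check: Δy/Fy = (81/250) / (162/25) = 1/20 ✓

α = 1/20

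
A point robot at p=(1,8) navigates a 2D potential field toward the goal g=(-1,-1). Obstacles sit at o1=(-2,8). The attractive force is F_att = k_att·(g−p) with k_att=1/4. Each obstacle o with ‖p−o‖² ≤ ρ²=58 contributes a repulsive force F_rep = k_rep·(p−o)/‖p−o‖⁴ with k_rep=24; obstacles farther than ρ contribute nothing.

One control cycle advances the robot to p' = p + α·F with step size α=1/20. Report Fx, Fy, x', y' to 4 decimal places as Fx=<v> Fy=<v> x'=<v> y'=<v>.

Fx=0.3889 Fy=-2.2500 x'=1.0194 y'=7.8875

F_att = 1/4·(g−p) = 1/4·(-2,-9) = (-0.5000,-2.2500)
o1: d²=9 ≤ ρ²=58; F_rep = 24·(3,0)/9² = (0.8889,0.0000)
F = F_att + ΣF_rep = (0.3889,-2.2500)
p' = p + 1/20·F = (1.0194,7.8875)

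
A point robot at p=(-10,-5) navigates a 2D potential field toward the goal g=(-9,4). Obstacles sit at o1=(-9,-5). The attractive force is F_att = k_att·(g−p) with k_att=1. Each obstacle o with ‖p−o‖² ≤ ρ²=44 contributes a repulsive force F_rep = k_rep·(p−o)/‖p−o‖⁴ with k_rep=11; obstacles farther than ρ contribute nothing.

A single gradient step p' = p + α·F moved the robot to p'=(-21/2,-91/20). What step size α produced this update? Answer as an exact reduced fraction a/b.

F_att = 1·(g−p) = 1·(1,9) = (1.0000,9.0000)
o1: d²=1 ≤ ρ²=44; F_rep = 11·(-1,0)/1² = (-11.0000,0.0000)
F = F_att + ΣF_rep = (-10.0000,9.0000)
Δp = p'−p = (-0.5000,0.4500); α = Δx/Fx = (-1/2) / (-10) = 1/20
check: Δy/Fy = (9/20) / (9) = 1/20 ✓

α = 1/20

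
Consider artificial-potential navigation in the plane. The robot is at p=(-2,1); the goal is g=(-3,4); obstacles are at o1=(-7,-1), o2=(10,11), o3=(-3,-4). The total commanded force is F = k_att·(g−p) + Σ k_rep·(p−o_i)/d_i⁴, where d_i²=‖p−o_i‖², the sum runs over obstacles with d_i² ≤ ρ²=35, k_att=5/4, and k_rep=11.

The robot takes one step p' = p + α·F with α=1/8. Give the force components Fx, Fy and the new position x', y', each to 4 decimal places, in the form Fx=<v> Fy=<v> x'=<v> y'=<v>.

F_att = 5/4·(g−p) = 5/4·(-1,3) = (-1.2500,3.7500)
o1: d²=29 ≤ ρ²=35; F_rep = 11·(5,2)/29² = (0.0654,0.0262)
o2: d²=244 > ρ²=35 → inactive
o3: d²=26 ≤ ρ²=35; F_rep = 11·(1,5)/26² = (0.0163,0.0814)
F = F_att + ΣF_rep = (-1.1683,3.8575)
p' = p + 1/8·F = (-2.1460,1.4822)

Fx=-1.1683 Fy=3.8575 x'=-2.1460 y'=1.4822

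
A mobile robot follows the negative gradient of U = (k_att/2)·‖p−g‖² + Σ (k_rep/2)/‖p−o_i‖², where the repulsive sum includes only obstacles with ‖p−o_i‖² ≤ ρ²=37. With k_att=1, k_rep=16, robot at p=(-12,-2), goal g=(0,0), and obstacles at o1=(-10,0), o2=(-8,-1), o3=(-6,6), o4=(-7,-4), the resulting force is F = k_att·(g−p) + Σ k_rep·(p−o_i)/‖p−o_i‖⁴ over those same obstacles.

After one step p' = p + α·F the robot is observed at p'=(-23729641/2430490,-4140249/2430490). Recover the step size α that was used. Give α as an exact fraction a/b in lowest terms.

α = 1/5

F_att = 1·(g−p) = 1·(12,2) = (12.0000,2.0000)
o1: d²=8 ≤ ρ²=37; F_rep = 16·(-2,-2)/8² = (-0.5000,-0.5000)
o2: d²=17 ≤ ρ²=37; F_rep = 16·(-4,-1)/17² = (-0.2215,-0.0554)
o3: d²=100 > ρ²=37 → inactive
o4: d²=29 ≤ ρ²=37; F_rep = 16·(-5,2)/29² = (-0.0951,0.0380)
F = F_att + ΣF_rep = (11.1834,1.4827)
Δp = p'−p = (2.2367,0.2965); α = Δx/Fx = (5436239/2430490) / (5436239/486098) = 1/5
check: Δy/Fy = (720731/2430490) / (720731/486098) = 1/5 ✓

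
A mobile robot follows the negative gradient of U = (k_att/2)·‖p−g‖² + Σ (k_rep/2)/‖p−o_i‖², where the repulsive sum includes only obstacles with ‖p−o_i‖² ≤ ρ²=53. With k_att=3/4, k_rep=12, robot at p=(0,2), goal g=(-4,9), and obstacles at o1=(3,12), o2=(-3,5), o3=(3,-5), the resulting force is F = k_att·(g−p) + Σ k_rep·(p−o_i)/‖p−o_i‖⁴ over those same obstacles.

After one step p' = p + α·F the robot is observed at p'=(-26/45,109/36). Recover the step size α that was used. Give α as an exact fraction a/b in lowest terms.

α = 1/5

F_att = 3/4·(g−p) = 3/4·(-4,7) = (-3.0000,5.2500)
o1: d²=109 > ρ²=53 → inactive
o2: d²=18 ≤ ρ²=53; F_rep = 12·(3,-3)/18² = (0.1111,-0.1111)
o3: d²=58 > ρ²=53 → inactive
F = F_att + ΣF_rep = (-2.8889,5.1389)
Δp = p'−p = (-0.5778,1.0278); α = Δx/Fx = (-26/45) / (-26/9) = 1/5
check: Δy/Fy = (37/36) / (185/36) = 1/5 ✓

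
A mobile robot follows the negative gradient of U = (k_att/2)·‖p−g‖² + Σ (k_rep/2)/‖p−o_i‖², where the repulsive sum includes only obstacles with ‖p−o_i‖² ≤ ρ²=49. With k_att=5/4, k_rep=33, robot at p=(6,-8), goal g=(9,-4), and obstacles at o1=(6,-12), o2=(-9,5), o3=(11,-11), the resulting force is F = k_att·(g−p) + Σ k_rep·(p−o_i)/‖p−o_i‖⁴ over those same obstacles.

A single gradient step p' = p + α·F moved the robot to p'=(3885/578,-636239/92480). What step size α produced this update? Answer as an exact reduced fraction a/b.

F_att = 5/4·(g−p) = 5/4·(3,4) = (3.7500,5.0000)
o1: d²=16 ≤ ρ²=49; F_rep = 33·(0,4)/16² = (0.0000,0.5156)
o2: d²=394 > ρ²=49 → inactive
o3: d²=34 ≤ ρ²=49; F_rep = 33·(-5,3)/34² = (-0.1427,0.0856)
F = F_att + ΣF_rep = (3.6073,5.6013)
Δp = p'−p = (0.7215,1.1203); α = Δx/Fx = (417/578) / (2085/578) = 1/5
check: Δy/Fy = (103601/92480) / (103601/18496) = 1/5 ✓

α = 1/5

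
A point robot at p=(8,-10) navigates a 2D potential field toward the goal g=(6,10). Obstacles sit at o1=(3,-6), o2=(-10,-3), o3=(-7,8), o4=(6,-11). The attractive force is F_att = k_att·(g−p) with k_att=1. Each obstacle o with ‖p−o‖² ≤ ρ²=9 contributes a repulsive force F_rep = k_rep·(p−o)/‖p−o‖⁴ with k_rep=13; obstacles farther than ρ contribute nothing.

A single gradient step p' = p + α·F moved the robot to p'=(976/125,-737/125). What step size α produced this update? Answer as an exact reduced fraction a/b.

F_att = 1·(g−p) = 1·(-2,20) = (-2.0000,20.0000)
o1: d²=41 > ρ²=9 → inactive
o2: d²=373 > ρ²=9 → inactive
o3: d²=549 > ρ²=9 → inactive
o4: d²=5 ≤ ρ²=9; F_rep = 13·(2,1)/5² = (1.0400,0.5200)
F = F_att + ΣF_rep = (-0.9600,20.5200)
Δp = p'−p = (-0.1920,4.1040); α = Δx/Fx = (-24/125) / (-24/25) = 1/5
check: Δy/Fy = (513/125) / (513/25) = 1/5 ✓

α = 1/5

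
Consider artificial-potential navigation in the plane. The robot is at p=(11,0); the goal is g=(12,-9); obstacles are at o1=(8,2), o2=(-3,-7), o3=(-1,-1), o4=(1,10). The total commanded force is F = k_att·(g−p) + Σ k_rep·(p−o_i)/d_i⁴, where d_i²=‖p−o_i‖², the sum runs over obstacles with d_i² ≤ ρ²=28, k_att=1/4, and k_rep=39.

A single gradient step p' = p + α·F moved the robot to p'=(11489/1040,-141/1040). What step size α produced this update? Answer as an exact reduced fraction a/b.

F_att = 1/4·(g−p) = 1/4·(1,-9) = (0.2500,-2.2500)
o1: d²=13 ≤ ρ²=28; F_rep = 39·(3,-2)/13² = (0.6923,-0.4615)
o2: d²=245 > ρ²=28 → inactive
o3: d²=145 > ρ²=28 → inactive
o4: d²=200 > ρ²=28 → inactive
F = F_att + ΣF_rep = (0.9423,-2.7115)
Δp = p'−p = (0.0471,-0.1356); α = Δx/Fx = (49/1040) / (49/52) = 1/20
check: Δy/Fy = (-141/1040) / (-141/52) = 1/20 ✓

α = 1/20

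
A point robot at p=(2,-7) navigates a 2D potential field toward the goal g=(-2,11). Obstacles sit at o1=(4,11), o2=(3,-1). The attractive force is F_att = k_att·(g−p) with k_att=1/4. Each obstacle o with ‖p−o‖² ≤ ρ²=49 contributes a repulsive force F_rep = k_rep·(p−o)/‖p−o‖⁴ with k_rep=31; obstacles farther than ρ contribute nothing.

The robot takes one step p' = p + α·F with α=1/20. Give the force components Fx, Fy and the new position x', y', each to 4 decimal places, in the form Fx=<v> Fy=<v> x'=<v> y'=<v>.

Fx=-1.0226 Fy=4.3641 x'=1.9489 y'=-6.7818

F_att = 1/4·(g−p) = 1/4·(-4,18) = (-1.0000,4.5000)
o1: d²=328 > ρ²=49 → inactive
o2: d²=37 ≤ ρ²=49; F_rep = 31·(-1,-6)/37² = (-0.0226,-0.1359)
F = F_att + ΣF_rep = (-1.0226,4.3641)
p' = p + 1/20·F = (1.9489,-6.7818)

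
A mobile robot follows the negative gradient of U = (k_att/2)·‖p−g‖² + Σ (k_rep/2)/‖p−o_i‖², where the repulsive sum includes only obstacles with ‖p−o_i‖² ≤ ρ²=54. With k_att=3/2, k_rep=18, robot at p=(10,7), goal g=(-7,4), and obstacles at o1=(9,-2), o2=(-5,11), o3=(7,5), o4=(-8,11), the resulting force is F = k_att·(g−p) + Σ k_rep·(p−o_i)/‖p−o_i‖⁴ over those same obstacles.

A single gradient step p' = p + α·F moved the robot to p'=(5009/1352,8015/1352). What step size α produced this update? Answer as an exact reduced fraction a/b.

α = 1/4

F_att = 3/2·(g−p) = 3/2·(-17,-3) = (-25.5000,-4.5000)
o1: d²=82 > ρ²=54 → inactive
o2: d²=241 > ρ²=54 → inactive
o3: d²=13 ≤ ρ²=54; F_rep = 18·(3,2)/13² = (0.3195,0.2130)
o4: d²=340 > ρ²=54 → inactive
F = F_att + ΣF_rep = (-25.1805,-4.2870)
Δp = p'−p = (-6.2951,-1.0717); α = Δx/Fx = (-8511/1352) / (-8511/338) = 1/4
check: Δy/Fy = (-1449/1352) / (-1449/338) = 1/4 ✓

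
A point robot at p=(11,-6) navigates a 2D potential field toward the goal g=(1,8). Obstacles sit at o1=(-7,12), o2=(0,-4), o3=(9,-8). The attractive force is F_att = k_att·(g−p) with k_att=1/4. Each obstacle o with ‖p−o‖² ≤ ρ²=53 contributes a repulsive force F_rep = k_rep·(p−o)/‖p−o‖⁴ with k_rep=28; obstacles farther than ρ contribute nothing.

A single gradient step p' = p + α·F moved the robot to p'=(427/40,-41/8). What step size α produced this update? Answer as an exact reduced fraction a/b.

α = 1/5

F_att = 1/4·(g−p) = 1/4·(-10,14) = (-2.5000,3.5000)
o1: d²=648 > ρ²=53 → inactive
o2: d²=125 > ρ²=53 → inactive
o3: d²=8 ≤ ρ²=53; F_rep = 28·(2,2)/8² = (0.8750,0.8750)
F = F_att + ΣF_rep = (-1.6250,4.3750)
Δp = p'−p = (-0.3250,0.8750); α = Δx/Fx = (-13/40) / (-13/8) = 1/5
check: Δy/Fy = (7/8) / (35/8) = 1/5 ✓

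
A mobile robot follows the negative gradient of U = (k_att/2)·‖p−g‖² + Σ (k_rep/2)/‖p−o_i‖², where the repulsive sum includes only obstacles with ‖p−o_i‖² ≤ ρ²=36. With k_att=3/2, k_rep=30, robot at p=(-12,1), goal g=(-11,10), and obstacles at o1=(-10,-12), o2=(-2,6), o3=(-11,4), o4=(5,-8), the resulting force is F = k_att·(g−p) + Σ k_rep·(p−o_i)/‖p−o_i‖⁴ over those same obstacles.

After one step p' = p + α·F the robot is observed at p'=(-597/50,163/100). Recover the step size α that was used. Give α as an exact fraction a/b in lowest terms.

α = 1/20

F_att = 3/2·(g−p) = 3/2·(1,9) = (1.5000,13.5000)
o1: d²=173 > ρ²=36 → inactive
o2: d²=125 > ρ²=36 → inactive
o3: d²=10 ≤ ρ²=36; F_rep = 30·(-1,-3)/10² = (-0.3000,-0.9000)
o4: d²=370 > ρ²=36 → inactive
F = F_att + ΣF_rep = (1.2000,12.6000)
Δp = p'−p = (0.0600,0.6300); α = Δx/Fx = (3/50) / (6/5) = 1/20
check: Δy/Fy = (63/100) / (63/5) = 1/20 ✓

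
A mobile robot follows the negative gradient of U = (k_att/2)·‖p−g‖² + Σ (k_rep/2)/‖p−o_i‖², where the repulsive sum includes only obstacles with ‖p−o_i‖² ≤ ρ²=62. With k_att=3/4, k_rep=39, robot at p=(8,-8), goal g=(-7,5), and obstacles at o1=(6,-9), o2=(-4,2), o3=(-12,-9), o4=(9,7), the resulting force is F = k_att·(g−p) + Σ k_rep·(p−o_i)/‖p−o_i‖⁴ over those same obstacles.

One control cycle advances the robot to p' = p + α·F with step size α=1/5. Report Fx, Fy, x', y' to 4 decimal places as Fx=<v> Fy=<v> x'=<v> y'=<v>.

F_att = 3/4·(g−p) = 3/4·(-15,13) = (-11.2500,9.7500)
o1: d²=5 ≤ ρ²=62; F_rep = 39·(2,1)/5² = (3.1200,1.5600)
o2: d²=244 > ρ²=62 → inactive
o3: d²=401 > ρ²=62 → inactive
o4: d²=226 > ρ²=62 → inactive
F = F_att + ΣF_rep = (-8.1300,11.3100)
p' = p + 1/5·F = (6.3740,-5.7380)

Fx=-8.1300 Fy=11.3100 x'=6.3740 y'=-5.7380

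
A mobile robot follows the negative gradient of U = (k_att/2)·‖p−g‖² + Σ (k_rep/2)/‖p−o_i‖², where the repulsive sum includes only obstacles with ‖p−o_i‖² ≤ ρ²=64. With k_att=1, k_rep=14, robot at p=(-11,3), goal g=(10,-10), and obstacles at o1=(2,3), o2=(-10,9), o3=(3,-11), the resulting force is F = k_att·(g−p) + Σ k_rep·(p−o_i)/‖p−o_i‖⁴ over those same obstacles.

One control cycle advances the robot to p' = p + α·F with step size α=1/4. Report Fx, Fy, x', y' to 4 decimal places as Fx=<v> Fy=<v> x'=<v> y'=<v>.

F_att = 1·(g−p) = 1·(21,-13) = (21.0000,-13.0000)
o1: d²=169 > ρ²=64 → inactive
o2: d²=37 ≤ ρ²=64; F_rep = 14·(-1,-6)/37² = (-0.0102,-0.0614)
o3: d²=392 > ρ²=64 → inactive
F = F_att + ΣF_rep = (20.9898,-13.0614)
p' = p + 1/4·F = (-5.7526,-0.2653)

Fx=20.9898 Fy=-13.0614 x'=-5.7526 y'=-0.2653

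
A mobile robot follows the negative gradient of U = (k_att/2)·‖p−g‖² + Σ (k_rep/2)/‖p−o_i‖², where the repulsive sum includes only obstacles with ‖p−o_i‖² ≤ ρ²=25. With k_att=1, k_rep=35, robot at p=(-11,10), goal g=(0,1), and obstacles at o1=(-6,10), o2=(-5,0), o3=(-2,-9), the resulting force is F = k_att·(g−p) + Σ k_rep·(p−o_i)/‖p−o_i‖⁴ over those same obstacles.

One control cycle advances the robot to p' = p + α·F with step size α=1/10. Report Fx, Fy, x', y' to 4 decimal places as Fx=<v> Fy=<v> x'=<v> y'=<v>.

Fx=10.7200 Fy=-9.0000 x'=-9.9280 y'=9.1000

F_att = 1·(g−p) = 1·(11,-9) = (11.0000,-9.0000)
o1: d²=25 ≤ ρ²=25; F_rep = 35·(-5,0)/25² = (-0.2800,0.0000)
o2: d²=136 > ρ²=25 → inactive
o3: d²=442 > ρ²=25 → inactive
F = F_att + ΣF_rep = (10.7200,-9.0000)
p' = p + 1/10·F = (-9.9280,9.1000)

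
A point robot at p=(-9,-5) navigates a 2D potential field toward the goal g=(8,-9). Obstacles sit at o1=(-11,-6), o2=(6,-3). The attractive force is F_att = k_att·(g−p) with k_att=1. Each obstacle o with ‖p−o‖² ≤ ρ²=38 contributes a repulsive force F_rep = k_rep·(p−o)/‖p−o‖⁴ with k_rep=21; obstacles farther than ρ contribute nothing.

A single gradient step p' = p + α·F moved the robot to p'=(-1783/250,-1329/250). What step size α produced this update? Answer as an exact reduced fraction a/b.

α = 1/10

F_att = 1·(g−p) = 1·(17,-4) = (17.0000,-4.0000)
o1: d²=5 ≤ ρ²=38; F_rep = 21·(2,1)/5² = (1.6800,0.8400)
o2: d²=229 > ρ²=38 → inactive
F = F_att + ΣF_rep = (18.6800,-3.1600)
Δp = p'−p = (1.8680,-0.3160); α = Δx/Fx = (467/250) / (467/25) = 1/10
check: Δy/Fy = (-79/250) / (-79/25) = 1/10 ✓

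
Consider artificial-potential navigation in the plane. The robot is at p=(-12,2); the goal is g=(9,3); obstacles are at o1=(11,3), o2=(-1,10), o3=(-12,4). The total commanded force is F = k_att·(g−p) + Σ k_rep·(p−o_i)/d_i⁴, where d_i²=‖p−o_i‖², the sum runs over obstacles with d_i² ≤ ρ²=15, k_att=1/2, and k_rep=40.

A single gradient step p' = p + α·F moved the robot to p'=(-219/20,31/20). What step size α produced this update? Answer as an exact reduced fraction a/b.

α = 1/10

F_att = 1/2·(g−p) = 1/2·(21,1) = (10.5000,0.5000)
o1: d²=530 > ρ²=15 → inactive
o2: d²=185 > ρ²=15 → inactive
o3: d²=4 ≤ ρ²=15; F_rep = 40·(0,-2)/4² = (0.0000,-5.0000)
F = F_att + ΣF_rep = (10.5000,-4.5000)
Δp = p'−p = (1.0500,-0.4500); α = Δx/Fx = (21/20) / (21/2) = 1/10
check: Δy/Fy = (-9/20) / (-9/2) = 1/10 ✓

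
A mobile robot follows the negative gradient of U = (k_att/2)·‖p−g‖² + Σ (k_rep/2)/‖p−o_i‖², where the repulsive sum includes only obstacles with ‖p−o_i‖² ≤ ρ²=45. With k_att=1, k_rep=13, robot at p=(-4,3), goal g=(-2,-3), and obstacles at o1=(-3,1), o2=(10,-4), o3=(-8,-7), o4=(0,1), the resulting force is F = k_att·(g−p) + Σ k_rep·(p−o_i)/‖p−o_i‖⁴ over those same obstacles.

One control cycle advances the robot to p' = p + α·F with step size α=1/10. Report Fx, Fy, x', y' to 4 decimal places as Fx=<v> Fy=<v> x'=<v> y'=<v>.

F_att = 1·(g−p) = 1·(2,-6) = (2.0000,-6.0000)
o1: d²=5 ≤ ρ²=45; F_rep = 13·(-1,2)/5² = (-0.5200,1.0400)
o2: d²=245 > ρ²=45 → inactive
o3: d²=116 > ρ²=45 → inactive
o4: d²=20 ≤ ρ²=45; F_rep = 13·(-4,2)/20² = (-0.1300,0.0650)
F = F_att + ΣF_rep = (1.3500,-4.8950)
p' = p + 1/10·F = (-3.8650,2.5105)

Fx=1.3500 Fy=-4.8950 x'=-3.8650 y'=2.5105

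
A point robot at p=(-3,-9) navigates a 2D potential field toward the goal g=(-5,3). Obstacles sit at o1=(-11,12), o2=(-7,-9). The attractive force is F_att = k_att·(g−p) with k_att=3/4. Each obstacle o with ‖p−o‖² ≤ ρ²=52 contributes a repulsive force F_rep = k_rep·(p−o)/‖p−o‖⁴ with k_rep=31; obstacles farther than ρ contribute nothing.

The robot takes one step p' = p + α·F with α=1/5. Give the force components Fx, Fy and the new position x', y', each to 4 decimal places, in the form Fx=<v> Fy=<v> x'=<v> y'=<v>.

F_att = 3/4·(g−p) = 3/4·(-2,12) = (-1.5000,9.0000)
o1: d²=505 > ρ²=52 → inactive
o2: d²=16 ≤ ρ²=52; F_rep = 31·(4,0)/16² = (0.4844,0.0000)
F = F_att + ΣF_rep = (-1.0156,9.0000)
p' = p + 1/5·F = (-3.2031,-7.2000)

Fx=-1.0156 Fy=9.0000 x'=-3.2031 y'=-7.2000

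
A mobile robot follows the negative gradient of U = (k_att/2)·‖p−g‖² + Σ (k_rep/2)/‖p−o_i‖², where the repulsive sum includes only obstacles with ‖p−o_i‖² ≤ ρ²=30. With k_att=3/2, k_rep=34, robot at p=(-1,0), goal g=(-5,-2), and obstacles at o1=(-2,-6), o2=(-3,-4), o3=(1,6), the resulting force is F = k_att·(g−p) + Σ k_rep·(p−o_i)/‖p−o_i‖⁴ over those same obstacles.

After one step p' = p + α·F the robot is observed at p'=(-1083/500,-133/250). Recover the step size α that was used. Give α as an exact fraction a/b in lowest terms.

F_att = 3/2·(g−p) = 3/2·(-4,-2) = (-6.0000,-3.0000)
o1: d²=37 > ρ²=30 → inactive
o2: d²=20 ≤ ρ²=30; F_rep = 34·(2,4)/20² = (0.1700,0.3400)
o3: d²=40 > ρ²=30 → inactive
F = F_att + ΣF_rep = (-5.8300,-2.6600)
Δp = p'−p = (-1.1660,-0.5320); α = Δx/Fx = (-583/500) / (-583/100) = 1/5
check: Δy/Fy = (-133/250) / (-133/50) = 1/5 ✓

α = 1/5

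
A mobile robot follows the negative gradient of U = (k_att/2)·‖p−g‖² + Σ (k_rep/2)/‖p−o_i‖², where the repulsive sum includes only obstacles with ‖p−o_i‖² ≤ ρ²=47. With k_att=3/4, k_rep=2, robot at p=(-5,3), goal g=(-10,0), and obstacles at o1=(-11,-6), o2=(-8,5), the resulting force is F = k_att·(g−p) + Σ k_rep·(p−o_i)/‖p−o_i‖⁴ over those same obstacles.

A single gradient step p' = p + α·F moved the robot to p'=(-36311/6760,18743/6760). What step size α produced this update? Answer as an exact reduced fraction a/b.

α = 1/10

F_att = 3/4·(g−p) = 3/4·(-5,-3) = (-3.7500,-2.2500)
o1: d²=117 > ρ²=47 → inactive
o2: d²=13 ≤ ρ²=47; F_rep = 2·(3,-2)/13² = (0.0355,-0.0237)
F = F_att + ΣF_rep = (-3.7145,-2.2737)
Δp = p'−p = (-0.3714,-0.2274); α = Δx/Fx = (-2511/6760) / (-2511/676) = 1/10
check: Δy/Fy = (-1537/6760) / (-1537/676) = 1/10 ✓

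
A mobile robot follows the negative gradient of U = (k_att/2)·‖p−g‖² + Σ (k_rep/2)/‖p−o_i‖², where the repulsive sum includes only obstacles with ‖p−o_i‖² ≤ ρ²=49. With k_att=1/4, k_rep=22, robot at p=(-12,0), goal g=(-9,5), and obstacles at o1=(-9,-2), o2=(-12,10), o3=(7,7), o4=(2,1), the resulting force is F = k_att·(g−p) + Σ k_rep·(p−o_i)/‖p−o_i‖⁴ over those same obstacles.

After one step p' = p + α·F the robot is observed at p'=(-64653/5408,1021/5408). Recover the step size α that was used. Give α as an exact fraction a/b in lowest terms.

α = 1/8

F_att = 1/4·(g−p) = 1/4·(3,5) = (0.7500,1.2500)
o1: d²=13 ≤ ρ²=49; F_rep = 22·(-3,2)/13² = (-0.3905,0.2604)
o2: d²=100 > ρ²=49 → inactive
o3: d²=410 > ρ²=49 → inactive
o4: d²=197 > ρ²=49 → inactive
F = F_att + ΣF_rep = (0.3595,1.5104)
Δp = p'−p = (0.0449,0.1888); α = Δx/Fx = (243/5408) / (243/676) = 1/8
check: Δy/Fy = (1021/5408) / (1021/676) = 1/8 ✓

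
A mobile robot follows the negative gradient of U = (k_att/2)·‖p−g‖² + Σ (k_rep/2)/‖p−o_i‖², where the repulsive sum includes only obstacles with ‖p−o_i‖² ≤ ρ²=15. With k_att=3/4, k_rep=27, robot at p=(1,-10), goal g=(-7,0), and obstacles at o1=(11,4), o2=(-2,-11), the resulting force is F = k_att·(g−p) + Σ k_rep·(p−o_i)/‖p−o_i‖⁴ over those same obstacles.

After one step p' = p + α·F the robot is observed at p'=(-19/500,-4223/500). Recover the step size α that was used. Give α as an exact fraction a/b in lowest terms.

F_att = 3/4·(g−p) = 3/4·(-8,10) = (-6.0000,7.5000)
o1: d²=296 > ρ²=15 → inactive
o2: d²=10 ≤ ρ²=15; F_rep = 27·(3,1)/10² = (0.8100,0.2700)
F = F_att + ΣF_rep = (-5.1900,7.7700)
Δp = p'−p = (-1.0380,1.5540); α = Δx/Fx = (-519/500) / (-519/100) = 1/5
check: Δy/Fy = (777/500) / (777/100) = 1/5 ✓

α = 1/5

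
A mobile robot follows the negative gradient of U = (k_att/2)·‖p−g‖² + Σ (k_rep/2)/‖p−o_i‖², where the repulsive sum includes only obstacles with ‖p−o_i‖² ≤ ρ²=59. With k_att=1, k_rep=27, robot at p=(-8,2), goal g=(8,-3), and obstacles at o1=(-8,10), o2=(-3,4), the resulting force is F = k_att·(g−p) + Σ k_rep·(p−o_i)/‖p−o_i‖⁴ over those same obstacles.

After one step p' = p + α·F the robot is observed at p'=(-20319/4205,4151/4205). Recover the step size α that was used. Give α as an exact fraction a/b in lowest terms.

α = 1/5

F_att = 1·(g−p) = 1·(16,-5) = (16.0000,-5.0000)
o1: d²=64 > ρ²=59 → inactive
o2: d²=29 ≤ ρ²=59; F_rep = 27·(-5,-2)/29² = (-0.1605,-0.0642)
F = F_att + ΣF_rep = (15.8395,-5.0642)
Δp = p'−p = (3.1679,-1.0128); α = Δx/Fx = (13321/4205) / (13321/841) = 1/5
check: Δy/Fy = (-4259/4205) / (-4259/841) = 1/5 ✓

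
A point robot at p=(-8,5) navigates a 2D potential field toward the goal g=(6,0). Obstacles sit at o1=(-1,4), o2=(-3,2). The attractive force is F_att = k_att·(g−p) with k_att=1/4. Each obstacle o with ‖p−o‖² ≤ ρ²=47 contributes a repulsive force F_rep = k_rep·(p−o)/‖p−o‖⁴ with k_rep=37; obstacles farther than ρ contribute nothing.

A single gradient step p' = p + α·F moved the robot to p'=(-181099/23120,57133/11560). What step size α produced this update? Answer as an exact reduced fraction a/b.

F_att = 1/4·(g−p) = 1/4·(14,-5) = (3.5000,-1.2500)
o1: d²=50 > ρ²=47 → inactive
o2: d²=34 ≤ ρ²=47; F_rep = 37·(-5,3)/34² = (-0.1600,0.0960)
F = F_att + ΣF_rep = (3.3400,-1.1540)
Δp = p'−p = (0.1670,-0.0577); α = Δx/Fx = (3861/23120) / (3861/1156) = 1/20
check: Δy/Fy = (-667/11560) / (-667/578) = 1/20 ✓

α = 1/20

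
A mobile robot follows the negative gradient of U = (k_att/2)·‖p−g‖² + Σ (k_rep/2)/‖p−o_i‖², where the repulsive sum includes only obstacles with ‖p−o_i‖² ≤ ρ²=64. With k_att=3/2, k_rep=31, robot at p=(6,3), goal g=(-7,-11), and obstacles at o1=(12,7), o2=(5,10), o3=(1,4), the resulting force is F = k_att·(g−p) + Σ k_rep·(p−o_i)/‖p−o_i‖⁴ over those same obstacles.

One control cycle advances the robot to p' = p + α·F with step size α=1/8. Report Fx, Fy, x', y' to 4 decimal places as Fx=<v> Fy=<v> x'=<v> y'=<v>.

Fx=-19.3271 Fy=-21.1785 x'=3.5841 y'=0.3527

F_att = 3/2·(g−p) = 3/2·(-13,-14) = (-19.5000,-21.0000)
o1: d²=52 ≤ ρ²=64; F_rep = 31·(-6,-4)/52² = (-0.0688,-0.0459)
o2: d²=50 ≤ ρ²=64; F_rep = 31·(1,-7)/50² = (0.0124,-0.0868)
o3: d²=26 ≤ ρ²=64; F_rep = 31·(5,-1)/26² = (0.2293,-0.0459)
F = F_att + ΣF_rep = (-19.3271,-21.1785)
p' = p + 1/8·F = (3.5841,0.3527)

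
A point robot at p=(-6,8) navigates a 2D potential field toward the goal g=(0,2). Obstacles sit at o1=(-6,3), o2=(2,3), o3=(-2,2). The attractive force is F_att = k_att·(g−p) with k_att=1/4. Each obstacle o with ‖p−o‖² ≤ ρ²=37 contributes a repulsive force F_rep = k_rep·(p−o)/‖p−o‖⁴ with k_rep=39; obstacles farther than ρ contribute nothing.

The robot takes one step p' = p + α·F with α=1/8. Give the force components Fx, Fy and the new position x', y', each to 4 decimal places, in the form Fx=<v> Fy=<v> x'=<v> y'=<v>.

F_att = 1/4·(g−p) = 1/4·(6,-6) = (1.5000,-1.5000)
o1: d²=25 ≤ ρ²=37; F_rep = 39·(0,5)/25² = (0.0000,0.3120)
o2: d²=89 > ρ²=37 → inactive
o3: d²=52 > ρ²=37 → inactive
F = F_att + ΣF_rep = (1.5000,-1.1880)
p' = p + 1/8·F = (-5.8125,7.8515)

Fx=1.5000 Fy=-1.1880 x'=-5.8125 y'=7.8515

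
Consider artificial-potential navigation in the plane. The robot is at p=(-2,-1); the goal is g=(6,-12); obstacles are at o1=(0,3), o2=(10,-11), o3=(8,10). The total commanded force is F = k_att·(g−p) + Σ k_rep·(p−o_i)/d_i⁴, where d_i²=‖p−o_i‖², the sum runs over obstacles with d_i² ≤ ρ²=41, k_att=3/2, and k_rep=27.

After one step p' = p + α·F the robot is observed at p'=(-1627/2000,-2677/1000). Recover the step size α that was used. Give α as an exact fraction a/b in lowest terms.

F_att = 3/2·(g−p) = 3/2·(8,-11) = (12.0000,-16.5000)
o1: d²=20 ≤ ρ²=41; F_rep = 27·(-2,-4)/20² = (-0.1350,-0.2700)
o2: d²=244 > ρ²=41 → inactive
o3: d²=221 > ρ²=41 → inactive
F = F_att + ΣF_rep = (11.8650,-16.7700)
Δp = p'−p = (1.1865,-1.6770); α = Δx/Fx = (2373/2000) / (2373/200) = 1/10
check: Δy/Fy = (-1677/1000) / (-1677/100) = 1/10 ✓

α = 1/10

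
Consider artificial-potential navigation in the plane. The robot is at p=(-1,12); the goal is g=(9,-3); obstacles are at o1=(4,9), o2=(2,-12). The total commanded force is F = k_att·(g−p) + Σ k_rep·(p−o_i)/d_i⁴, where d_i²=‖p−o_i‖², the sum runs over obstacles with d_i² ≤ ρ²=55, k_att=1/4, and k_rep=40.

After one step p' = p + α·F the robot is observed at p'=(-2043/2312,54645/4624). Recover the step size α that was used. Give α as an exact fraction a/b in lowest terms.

α = 1/20

F_att = 1/4·(g−p) = 1/4·(10,-15) = (2.5000,-3.7500)
o1: d²=34 ≤ ρ²=55; F_rep = 40·(-5,3)/34² = (-0.1730,0.1038)
o2: d²=585 > ρ²=55 → inactive
F = F_att + ΣF_rep = (2.3270,-3.6462)
Δp = p'−p = (0.1163,-0.1823); α = Δx/Fx = (269/2312) / (1345/578) = 1/20
check: Δy/Fy = (-843/4624) / (-4215/1156) = 1/20 ✓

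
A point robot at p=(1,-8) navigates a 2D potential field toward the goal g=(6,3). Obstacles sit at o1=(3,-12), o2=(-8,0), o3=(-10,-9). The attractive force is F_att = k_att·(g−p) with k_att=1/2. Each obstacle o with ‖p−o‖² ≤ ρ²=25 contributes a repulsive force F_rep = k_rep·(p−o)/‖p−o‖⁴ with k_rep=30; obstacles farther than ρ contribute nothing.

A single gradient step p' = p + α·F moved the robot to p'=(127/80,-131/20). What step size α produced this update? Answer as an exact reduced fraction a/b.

α = 1/4

F_att = 1/2·(g−p) = 1/2·(5,11) = (2.5000,5.5000)
o1: d²=20 ≤ ρ²=25; F_rep = 30·(-2,4)/20² = (-0.1500,0.3000)
o2: d²=145 > ρ²=25 → inactive
o3: d²=122 > ρ²=25 → inactive
F = F_att + ΣF_rep = (2.3500,5.8000)
Δp = p'−p = (0.5875,1.4500); α = Δx/Fx = (47/80) / (47/20) = 1/4
check: Δy/Fy = (29/20) / (29/5) = 1/4 ✓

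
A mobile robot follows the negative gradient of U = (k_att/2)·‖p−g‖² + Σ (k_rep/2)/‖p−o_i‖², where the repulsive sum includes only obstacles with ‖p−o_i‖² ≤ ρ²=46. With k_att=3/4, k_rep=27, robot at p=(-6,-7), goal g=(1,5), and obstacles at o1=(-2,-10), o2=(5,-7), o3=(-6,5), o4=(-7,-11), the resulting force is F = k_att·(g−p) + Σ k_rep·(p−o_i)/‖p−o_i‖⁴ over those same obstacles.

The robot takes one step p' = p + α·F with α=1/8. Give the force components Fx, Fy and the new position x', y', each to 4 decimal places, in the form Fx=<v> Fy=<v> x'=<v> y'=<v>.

Fx=5.1706 Fy=9.5033 x'=-5.3537 y'=-5.8121

F_att = 3/4·(g−p) = 3/4·(7,12) = (5.2500,9.0000)
o1: d²=25 ≤ ρ²=46; F_rep = 27·(-4,3)/25² = (-0.1728,0.1296)
o2: d²=121 > ρ²=46 → inactive
o3: d²=144 > ρ²=46 → inactive
o4: d²=17 ≤ ρ²=46; F_rep = 27·(1,4)/17² = (0.0934,0.3737)
F = F_att + ΣF_rep = (5.1706,9.5033)
p' = p + 1/8·F = (-5.3537,-5.8121)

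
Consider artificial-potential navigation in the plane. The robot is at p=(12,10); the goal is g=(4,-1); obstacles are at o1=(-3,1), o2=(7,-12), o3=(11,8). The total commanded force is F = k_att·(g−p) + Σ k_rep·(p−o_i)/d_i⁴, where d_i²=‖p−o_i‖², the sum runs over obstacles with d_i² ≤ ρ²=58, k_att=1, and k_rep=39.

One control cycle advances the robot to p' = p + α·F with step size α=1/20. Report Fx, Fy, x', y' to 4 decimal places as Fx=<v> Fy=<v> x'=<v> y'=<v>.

F_att = 1·(g−p) = 1·(-8,-11) = (-8.0000,-11.0000)
o1: d²=306 > ρ²=58 → inactive
o2: d²=509 > ρ²=58 → inactive
o3: d²=5 ≤ ρ²=58; F_rep = 39·(1,2)/5² = (1.5600,3.1200)
F = F_att + ΣF_rep = (-6.4400,-7.8800)
p' = p + 1/20·F = (11.6780,9.6060)

Fx=-6.4400 Fy=-7.8800 x'=11.6780 y'=9.6060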